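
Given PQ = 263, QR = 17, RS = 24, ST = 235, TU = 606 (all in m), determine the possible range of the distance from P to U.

The maximum is all hops collinear in one direction: 263 + 17 + 24 + 235 + 606 = 1145.
The longest hop is 606; the others sum to 539. Folding the others back against it leaves at least 606 − 539 = 67.

67 ≤ PU ≤ 1145 m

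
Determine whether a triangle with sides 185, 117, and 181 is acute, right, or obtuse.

acute

Compare the square of the longest side to the sum of squares of the other two: 117² + 181² = 46450 > 34225 = 185².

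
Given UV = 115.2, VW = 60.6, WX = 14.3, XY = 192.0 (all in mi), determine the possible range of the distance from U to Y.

The maximum is all hops collinear in one direction: 115.2 + 60.6 + 14.3 + 192.0 = 382.1.
The longest hop is 192.0; the others sum to 190.1. Folding the others back against it leaves at least 192.0 − 190.1 = 1.9.

1.9 ≤ UY ≤ 382.1 mi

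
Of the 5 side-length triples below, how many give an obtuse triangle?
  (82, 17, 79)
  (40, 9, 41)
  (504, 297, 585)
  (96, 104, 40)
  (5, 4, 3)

(82,17,79): 17²+79² = 6530 < 6724 = 82² → obtuse
(40,9,41): 9²+40² = 1681 = 41² → right
(504,297,585): 297²+504² = 342225 = 585² → right
(96,104,40): 40²+96² = 10816 = 104² → right
(5,4,3): 3²+4² = 25 = 5² → right
1 of the 5 is obtuse.

1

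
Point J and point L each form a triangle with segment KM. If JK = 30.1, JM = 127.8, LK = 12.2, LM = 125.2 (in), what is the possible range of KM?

113.0 < KM < 137.4

From triangle JKM: |30.1 − 127.8| < KM < 30.1 + 127.8, i.e. 97.7 < KM < 157.9.
From triangle LKM: 113.0 < KM < 137.4.
Both must hold, so KM lies in the intersection.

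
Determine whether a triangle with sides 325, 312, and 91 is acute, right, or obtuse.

Compare the square of the longest side to the sum of squares of the other two: 91² + 312² = 105625 = 325².

right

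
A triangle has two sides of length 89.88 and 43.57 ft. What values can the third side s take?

46.31 < s < 133.45 (ft)

By the triangle inequality, s must be less than 89.88 + 43.57 = 133.45 and greater than |89.88 − 43.57| = 46.31.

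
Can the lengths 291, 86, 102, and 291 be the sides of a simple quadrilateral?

A quadrilateral exists iff every side is shorter than the sum of the others — equivalently, the longest side is less than the sum of the rest.
Longest side 291 < 479 (sum of the remaining 3), so yes.

Yes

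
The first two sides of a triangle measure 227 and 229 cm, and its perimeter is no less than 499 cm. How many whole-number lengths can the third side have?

413

Triangle inequality: 2 < x < 456. Perimeter ≥ 499 gives x ≥ 499 − 227 − 229 = 43.
So 43 ≤ x < 456; integers 43 through 455: 413 values.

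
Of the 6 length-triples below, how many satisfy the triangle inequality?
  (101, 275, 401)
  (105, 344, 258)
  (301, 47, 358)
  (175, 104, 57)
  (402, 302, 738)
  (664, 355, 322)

2

(101,275,401): 101+275 ≤ 401 → not valid
(105,258,344): 105+258 > 344 → valid
(47,301,358): 47+301 ≤ 358 → not valid
(57,104,175): 57+104 ≤ 175 → not valid
(302,402,738): 302+402 ≤ 738 → not valid
(322,355,664): 322+355 > 664 → valid
2 of the 6 triples form a triangle.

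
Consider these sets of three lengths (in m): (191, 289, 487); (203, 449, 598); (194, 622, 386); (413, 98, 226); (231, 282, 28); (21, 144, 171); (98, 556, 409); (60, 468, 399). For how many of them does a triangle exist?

1

(191,289,487): 191+289 ≤ 487 → not valid
(203,449,598): 203+449 > 598 → valid
(194,386,622): 194+386 ≤ 622 → not valid
(98,226,413): 98+226 ≤ 413 → not valid
(28,231,282): 28+231 ≤ 282 → not valid
(21,144,171): 21+144 ≤ 171 → not valid
(98,409,556): 98+409 ≤ 556 → not valid
(60,399,468): 60+399 ≤ 468 → not valid
1 of the 8 triples forms a triangle.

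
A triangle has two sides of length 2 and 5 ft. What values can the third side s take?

By the triangle inequality, s must be less than 2 + 5 = 7 and greater than |2 − 5| = 3.

3 < s < 7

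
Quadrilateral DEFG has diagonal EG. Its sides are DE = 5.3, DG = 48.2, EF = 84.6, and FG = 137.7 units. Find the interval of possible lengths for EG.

53.1 < EG < 53.5

From triangle DEG: |5.3 − 48.2| < EG < 5.3 + 48.2, i.e. 42.9 < EG < 53.5.
From triangle FEG: 53.1 < EG < 222.3.
Both must hold, so EG lies in the intersection.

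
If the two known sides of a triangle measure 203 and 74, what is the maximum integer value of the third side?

The third side must be strictly less than 203 + 74 = 277.
The largest integer below 277 is 276.

276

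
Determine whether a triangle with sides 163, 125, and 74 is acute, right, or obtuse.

Compare the square of the longest side to the sum of squares of the other two: 74² + 125² = 21101 < 26569 = 163².

obtuse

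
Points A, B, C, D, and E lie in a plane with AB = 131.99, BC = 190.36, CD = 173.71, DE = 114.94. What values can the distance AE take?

The maximum is all hops collinear in one direction: 131.99 + 190.36 + 173.71 + 114.94 = 611.00.
The longest hop is 190.36; the others sum to 420.64. Since 190.36 ≤ 420.64, the path can fold back on itself completely, so the minimum distance is 0.

0 ≤ AE ≤ 611.00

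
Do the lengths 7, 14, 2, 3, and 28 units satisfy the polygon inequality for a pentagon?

No

For a pentagon, each side must be shorter than the sum of the others.
Here the longest side is 28, but the remaining 4 sides sum to only 26.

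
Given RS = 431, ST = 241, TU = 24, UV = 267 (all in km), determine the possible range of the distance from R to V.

The maximum is all hops collinear in one direction: 431 + 241 + 24 + 267 = 963.
The longest hop is 431; the others sum to 532. Since 431 ≤ 532, the path can fold back on itself completely, so the minimum distance is 0.

0 ≤ RV ≤ 963 km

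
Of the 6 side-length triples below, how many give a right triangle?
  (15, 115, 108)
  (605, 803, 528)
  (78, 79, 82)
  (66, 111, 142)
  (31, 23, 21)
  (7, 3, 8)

1

(15,115,108): 15²+108² = 11889 < 13225 = 115² → obtuse
(605,803,528): 528²+605² = 644809 = 803² → right
(78,79,82): 78²+79² = 12325 > 6724 = 82² → acute
(66,111,142): 66²+111² = 16677 < 20164 = 142² → obtuse
(31,23,21): 21²+23² = 970 > 961 = 31² → acute
(7,3,8): 3²+7² = 58 < 64 = 8² → obtuse
1 of the 6 is right.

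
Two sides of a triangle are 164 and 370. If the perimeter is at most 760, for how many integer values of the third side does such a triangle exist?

Triangle inequality: 206 < x < 534. Perimeter ≤ 760 gives x ≤ 760 − 164 − 370 = 226.
So 206 < x ≤ 226; integers 207 through 226: 20 values.

20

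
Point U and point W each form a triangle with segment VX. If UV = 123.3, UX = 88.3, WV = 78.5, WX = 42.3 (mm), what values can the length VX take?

From triangle UVX: |123.3 − 88.3| < VX < 123.3 + 88.3, i.e. 35.0 < VX < 211.6.
From triangle WVX: 36.2 < VX < 120.8.
Both must hold, so VX lies in the intersection.

36.2 < VX < 120.8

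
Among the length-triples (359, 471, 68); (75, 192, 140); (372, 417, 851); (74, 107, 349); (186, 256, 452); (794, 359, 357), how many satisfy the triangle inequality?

(68,359,471): 68+359 ≤ 471 → not valid
(75,140,192): 75+140 > 192 → valid
(372,417,851): 372+417 ≤ 851 → not valid
(74,107,349): 74+107 ≤ 349 → not valid
(186,256,452): 186+256 ≤ 452 → not valid
(357,359,794): 357+359 ≤ 794 → not valid
1 of the 6 triples forms a triangle.

1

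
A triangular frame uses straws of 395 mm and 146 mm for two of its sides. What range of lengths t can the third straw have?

249 < t < 541

By the triangle inequality, t must be less than 395 + 146 = 541 and greater than |395 − 146| = 249.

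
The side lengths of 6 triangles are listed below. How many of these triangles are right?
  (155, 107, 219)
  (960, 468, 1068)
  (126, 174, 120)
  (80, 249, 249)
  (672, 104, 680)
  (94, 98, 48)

(155,107,219): 107²+155² = 35474 < 47961 = 219² → obtuse
(960,468,1068): 468²+960² = 1140624 = 1068² → right
(126,174,120): 120²+126² = 30276 = 174² → right
(80,249,249): 80²+249² = 68401 > 62001 = 249² → acute
(672,104,680): 104²+672² = 462400 = 680² → right
(94,98,48): 48²+94² = 11140 > 9604 = 98² → acute
3 of the 6 are right.

3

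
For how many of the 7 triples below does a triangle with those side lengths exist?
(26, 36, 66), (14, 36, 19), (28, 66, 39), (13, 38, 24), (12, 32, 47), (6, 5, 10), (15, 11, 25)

(26,36,66): 26+36 ≤ 66 → not valid
(14,19,36): 14+19 ≤ 36 → not valid
(28,39,66): 28+39 > 66 → valid
(13,24,38): 13+24 ≤ 38 → not valid
(12,32,47): 12+32 ≤ 47 → not valid
(5,6,10): 5+6 > 10 → valid
(11,15,25): 11+15 > 25 → valid
3 of the 7 triples form a triangle.

3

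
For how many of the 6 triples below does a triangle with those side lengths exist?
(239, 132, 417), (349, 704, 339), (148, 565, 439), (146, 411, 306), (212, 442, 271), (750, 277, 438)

(132,239,417): 132+239 ≤ 417 → not valid
(339,349,704): 339+349 ≤ 704 → not valid
(148,439,565): 148+439 > 565 → valid
(146,306,411): 146+306 > 411 → valid
(212,271,442): 212+271 > 442 → valid
(277,438,750): 277+438 ≤ 750 → not valid
3 of the 6 triples form a triangle.

3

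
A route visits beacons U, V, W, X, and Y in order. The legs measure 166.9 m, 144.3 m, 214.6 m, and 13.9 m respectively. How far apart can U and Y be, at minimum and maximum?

The maximum is all hops collinear in one direction: 166.9 + 144.3 + 214.6 + 13.9 = 539.7.
The longest hop is 214.6; the others sum to 325.1. Since 214.6 ≤ 325.1, the path can fold back on itself completely, so the minimum distance is 0.

0 ≤ UY ≤ 539.7 m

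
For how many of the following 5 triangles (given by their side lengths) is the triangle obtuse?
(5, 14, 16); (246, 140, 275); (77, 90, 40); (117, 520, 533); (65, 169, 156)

(5,14,16): 5²+14² = 221 < 256 = 16² → obtuse
(246,140,275): 140²+246² = 80116 > 75625 = 275² → acute
(77,90,40): 40²+77² = 7529 < 8100 = 90² → obtuse
(117,520,533): 117²+520² = 284089 = 533² → right
(65,169,156): 65²+156² = 28561 = 169² → right
2 of the 5 are obtuse.

2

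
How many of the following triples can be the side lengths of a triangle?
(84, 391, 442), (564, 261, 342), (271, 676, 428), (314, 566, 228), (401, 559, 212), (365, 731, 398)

5

(84,391,442): 84+391 > 442 → valid
(261,342,564): 261+342 > 564 → valid
(271,428,676): 271+428 > 676 → valid
(228,314,566): 228+314 ≤ 566 → not valid
(212,401,559): 212+401 > 559 → valid
(365,398,731): 365+398 > 731 → valid
5 of the 6 triples form a triangle.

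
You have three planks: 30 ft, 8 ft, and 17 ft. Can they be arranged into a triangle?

No

The longest side is 30, but the other two sum to only 25.
25 < 30, so the triangle inequality fails.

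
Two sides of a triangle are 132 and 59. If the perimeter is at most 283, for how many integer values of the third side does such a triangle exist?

Triangle inequality: 73 < x < 191. Perimeter ≤ 283 gives x ≤ 283 − 132 − 59 = 92.
So 73 < x ≤ 92; integers 74 through 92: 19 values.

19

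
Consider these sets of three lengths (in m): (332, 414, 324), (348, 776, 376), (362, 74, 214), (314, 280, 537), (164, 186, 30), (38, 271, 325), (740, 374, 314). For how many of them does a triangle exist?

(324,332,414): 324+332 > 414 → valid
(348,376,776): 348+376 ≤ 776 → not valid
(74,214,362): 74+214 ≤ 362 → not valid
(280,314,537): 280+314 > 537 → valid
(30,164,186): 30+164 > 186 → valid
(38,271,325): 38+271 ≤ 325 → not valid
(314,374,740): 314+374 ≤ 740 → not valid
3 of the 7 triples form a triangle.

3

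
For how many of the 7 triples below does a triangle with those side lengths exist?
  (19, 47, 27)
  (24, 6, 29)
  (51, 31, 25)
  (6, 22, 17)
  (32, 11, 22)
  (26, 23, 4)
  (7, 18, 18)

6

(19,27,47): 19+27 ≤ 47 → not valid
(6,24,29): 6+24 > 29 → valid
(25,31,51): 25+31 > 51 → valid
(6,17,22): 6+17 > 22 → valid
(11,22,32): 11+22 > 32 → valid
(4,23,26): 4+23 > 26 → valid
(7,18,18): 7+18 > 18 → valid
6 of the 7 triples form a triangle.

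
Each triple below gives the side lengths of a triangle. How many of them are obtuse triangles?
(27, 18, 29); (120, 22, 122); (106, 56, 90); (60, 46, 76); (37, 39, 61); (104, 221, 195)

(27,18,29): 18²+27² = 1053 > 841 = 29² → acute
(120,22,122): 22²+120² = 14884 = 122² → right
(106,56,90): 56²+90² = 11236 = 106² → right
(60,46,76): 46²+60² = 5716 < 5776 = 76² → obtuse
(37,39,61): 37²+39² = 2890 < 3721 = 61² → obtuse
(104,221,195): 104²+195² = 48841 = 221² → right
2 of the 6 are obtuse.

2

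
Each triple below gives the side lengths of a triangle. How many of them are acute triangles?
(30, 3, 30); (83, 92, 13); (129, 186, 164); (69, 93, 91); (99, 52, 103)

(30,3,30): 3²+30² = 909 > 900 = 30² → acute
(83,92,13): 13²+83² = 7058 < 8464 = 92² → obtuse
(129,186,164): 129²+164² = 43537 > 34596 = 186² → acute
(69,93,91): 69²+91² = 13042 > 8649 = 93² → acute
(99,52,103): 52²+99² = 12505 > 10609 = 103² → acute
4 of the 5 are acute.

4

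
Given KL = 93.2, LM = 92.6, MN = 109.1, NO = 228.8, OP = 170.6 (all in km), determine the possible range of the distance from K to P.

The maximum is all hops collinear in one direction: 93.2 + 92.6 + 109.1 + 228.8 + 170.6 = 694.3.
The longest hop is 228.8; the others sum to 465.5. Since 228.8 ≤ 465.5, the path can fold back on itself completely, so the minimum distance is 0.

0 ≤ KP ≤ 694.3 km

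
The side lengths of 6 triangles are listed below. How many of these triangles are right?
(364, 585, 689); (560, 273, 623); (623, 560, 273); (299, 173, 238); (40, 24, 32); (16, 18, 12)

(364,585,689): 364²+585² = 474721 = 689² → right
(560,273,623): 273²+560² = 388129 = 623² → right
(623,560,273): 273²+560² = 388129 = 623² → right
(299,173,238): 173²+238² = 86573 < 89401 = 299² → obtuse
(40,24,32): 24²+32² = 1600 = 40² → right
(16,18,12): 12²+16² = 400 > 324 = 18² → acute
4 of the 6 are right.

4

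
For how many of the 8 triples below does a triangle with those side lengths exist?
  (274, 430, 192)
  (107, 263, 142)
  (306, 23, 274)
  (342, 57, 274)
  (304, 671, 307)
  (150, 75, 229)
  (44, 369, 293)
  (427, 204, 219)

(192,274,430): 192+274 > 430 → valid
(107,142,263): 107+142 ≤ 263 → not valid
(23,274,306): 23+274 ≤ 306 → not valid
(57,274,342): 57+274 ≤ 342 → not valid
(304,307,671): 304+307 ≤ 671 → not valid
(75,150,229): 75+150 ≤ 229 → not valid
(44,293,369): 44+293 ≤ 369 → not valid
(204,219,427): 204+219 ≤ 427 → not valid
1 of the 8 triples forms a triangle.

1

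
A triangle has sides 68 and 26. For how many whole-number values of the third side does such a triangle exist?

The third side lies in the open interval (42, 94).
Integers from 43 to 93 inclusive: 93 − 43 + 1 = 51.

51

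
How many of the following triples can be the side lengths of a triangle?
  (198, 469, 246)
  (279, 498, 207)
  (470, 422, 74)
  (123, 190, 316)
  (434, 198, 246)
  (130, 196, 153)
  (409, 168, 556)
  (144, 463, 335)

(198,246,469): 198+246 ≤ 469 → not valid
(207,279,498): 207+279 ≤ 498 → not valid
(74,422,470): 74+422 > 470 → valid
(123,190,316): 123+190 ≤ 316 → not valid
(198,246,434): 198+246 > 434 → valid
(130,153,196): 130+153 > 196 → valid
(168,409,556): 168+409 > 556 → valid
(144,335,463): 144+335 > 463 → valid
5 of the 8 triples form a triangle.

5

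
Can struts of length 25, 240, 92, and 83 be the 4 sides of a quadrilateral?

No

For a quadrilateral, each side must be shorter than the sum of the others.
Here the longest side is 240, but the remaining 3 sides sum to only 200.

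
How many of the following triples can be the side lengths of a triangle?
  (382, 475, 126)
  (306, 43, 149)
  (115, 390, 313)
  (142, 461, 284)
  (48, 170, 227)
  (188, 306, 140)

(126,382,475): 126+382 > 475 → valid
(43,149,306): 43+149 ≤ 306 → not valid
(115,313,390): 115+313 > 390 → valid
(142,284,461): 142+284 ≤ 461 → not valid
(48,170,227): 48+170 ≤ 227 → not valid
(140,188,306): 140+188 > 306 → valid
3 of the 6 triples form a triangle.

3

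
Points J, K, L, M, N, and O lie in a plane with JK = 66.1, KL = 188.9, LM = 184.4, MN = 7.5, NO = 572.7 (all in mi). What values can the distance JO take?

125.8 ≤ JO ≤ 1019.6 mi

The maximum is all hops collinear in one direction: 66.1 + 188.9 + 184.4 + 7.5 + 572.7 = 1019.6.
The longest hop is 572.7; the others sum to 446.9. Folding the others back against it leaves at least 572.7 − 446.9 = 125.8.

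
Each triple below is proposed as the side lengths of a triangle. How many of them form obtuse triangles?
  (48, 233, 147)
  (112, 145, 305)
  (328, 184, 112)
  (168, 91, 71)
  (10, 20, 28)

1

(48,233,147): 48+147 ≤ 233, not a triangle
(112,145,305): 112+145 ≤ 305, not a triangle
(328,184,112): 112+184 ≤ 328, not a triangle
(168,91,71): 71+91 ≤ 168, not a triangle
(10,20,28): 10²+20² = 500 < 784 = 28² → obtuse
1 of the 5 is obtuse.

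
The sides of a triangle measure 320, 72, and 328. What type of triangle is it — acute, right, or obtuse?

Compare the square of the longest side to the sum of squares of the other two: 72² + 320² = 107584 = 328².

right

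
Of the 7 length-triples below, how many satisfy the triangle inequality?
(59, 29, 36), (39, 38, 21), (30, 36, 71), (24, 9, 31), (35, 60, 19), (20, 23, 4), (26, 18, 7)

(29,36,59): 29+36 > 59 → valid
(21,38,39): 21+38 > 39 → valid
(30,36,71): 30+36 ≤ 71 → not valid
(9,24,31): 9+24 > 31 → valid
(19,35,60): 19+35 ≤ 60 → not valid
(4,20,23): 4+20 > 23 → valid
(7,18,26): 7+18 ≤ 26 → not valid
4 of the 7 triples form a triangle.

4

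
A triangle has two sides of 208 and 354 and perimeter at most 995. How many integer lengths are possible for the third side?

287

Triangle inequality: 146 < x < 562. Perimeter ≤ 995 gives x ≤ 995 − 208 − 354 = 433.
So 146 < x ≤ 433; integers 147 through 433: 287 values.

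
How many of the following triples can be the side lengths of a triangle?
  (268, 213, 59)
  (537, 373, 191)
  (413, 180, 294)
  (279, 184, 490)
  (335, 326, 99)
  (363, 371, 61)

(59,213,268): 59+213 > 268 → valid
(191,373,537): 191+373 > 537 → valid
(180,294,413): 180+294 > 413 → valid
(184,279,490): 184+279 ≤ 490 → not valid
(99,326,335): 99+326 > 335 → valid
(61,363,371): 61+363 > 371 → valid
5 of the 6 triples form a triangle.

5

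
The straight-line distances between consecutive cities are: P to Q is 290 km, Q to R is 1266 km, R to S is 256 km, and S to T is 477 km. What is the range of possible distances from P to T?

243 ≤ PT ≤ 2289 km

The maximum is all hops collinear in one direction: 290 + 1266 + 256 + 477 = 2289.
The longest hop is 1266; the others sum to 1023. Folding the others back against it leaves at least 1266 − 1023 = 243.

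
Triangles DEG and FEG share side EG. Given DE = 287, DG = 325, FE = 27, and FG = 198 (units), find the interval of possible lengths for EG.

171 < EG < 225

From triangle DEG: |287 − 325| < EG < 287 + 325, i.e. 38 < EG < 612.
From triangle FEG: 171 < EG < 225.
Both must hold, so EG lies in the intersection.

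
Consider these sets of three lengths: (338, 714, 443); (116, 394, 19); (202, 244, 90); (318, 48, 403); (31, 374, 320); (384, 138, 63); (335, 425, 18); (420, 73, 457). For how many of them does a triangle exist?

3

(338,443,714): 338+443 > 714 → valid
(19,116,394): 19+116 ≤ 394 → not valid
(90,202,244): 90+202 > 244 → valid
(48,318,403): 48+318 ≤ 403 → not valid
(31,320,374): 31+320 ≤ 374 → not valid
(63,138,384): 63+138 ≤ 384 → not valid
(18,335,425): 18+335 ≤ 425 → not valid
(73,420,457): 73+420 > 457 → valid
3 of the 8 triples form a triangle.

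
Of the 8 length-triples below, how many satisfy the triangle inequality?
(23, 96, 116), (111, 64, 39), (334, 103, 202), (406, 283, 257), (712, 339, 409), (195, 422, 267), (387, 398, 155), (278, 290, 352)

(23,96,116): 23+96 > 116 → valid
(39,64,111): 39+64 ≤ 111 → not valid
(103,202,334): 103+202 ≤ 334 → not valid
(257,283,406): 257+283 > 406 → valid
(339,409,712): 339+409 > 712 → valid
(195,267,422): 195+267 > 422 → valid
(155,387,398): 155+387 > 398 → valid
(278,290,352): 278+290 > 352 → valid
6 of the 8 triples form a triangle.

6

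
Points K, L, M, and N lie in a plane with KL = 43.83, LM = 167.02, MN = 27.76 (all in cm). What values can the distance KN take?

The maximum is all hops collinear in one direction: 43.83 + 167.02 + 27.76 = 238.61.
The longest hop is 167.02; the others sum to 71.59. Folding the others back against it leaves at least 167.02 − 71.59 = 95.43.

95.43 ≤ KN ≤ 238.61 cm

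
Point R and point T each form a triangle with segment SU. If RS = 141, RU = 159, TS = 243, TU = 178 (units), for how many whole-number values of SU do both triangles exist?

234

From triangle RSU: 18 < SU < 300.
From triangle TSU: 65 < SU < 421.
Intersection: 65 < SU < 300, so integers 66 through 299: 234 values.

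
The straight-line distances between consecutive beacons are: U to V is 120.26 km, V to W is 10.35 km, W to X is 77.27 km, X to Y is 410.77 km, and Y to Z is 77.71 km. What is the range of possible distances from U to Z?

125.18 ≤ UZ ≤ 696.36 km

The maximum is all hops collinear in one direction: 120.26 + 10.35 + 77.27 + 410.77 + 77.71 = 696.36.
The longest hop is 410.77; the others sum to 285.59. Folding the others back against it leaves at least 410.77 − 285.59 = 125.18.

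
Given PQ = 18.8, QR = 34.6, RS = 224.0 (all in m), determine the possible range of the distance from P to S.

The maximum is all hops collinear in one direction: 18.8 + 34.6 + 224.0 = 277.4.
The longest hop is 224.0; the others sum to 53.4. Folding the others back against it leaves at least 224.0 − 53.4 = 170.6.

170.6 ≤ PS ≤ 277.4 m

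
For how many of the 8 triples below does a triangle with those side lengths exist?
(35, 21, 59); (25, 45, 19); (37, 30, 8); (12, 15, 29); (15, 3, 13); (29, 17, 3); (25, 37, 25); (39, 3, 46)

3

(21,35,59): 21+35 ≤ 59 → not valid
(19,25,45): 19+25 ≤ 45 → not valid
(8,30,37): 8+30 > 37 → valid
(12,15,29): 12+15 ≤ 29 → not valid
(3,13,15): 3+13 > 15 → valid
(3,17,29): 3+17 ≤ 29 → not valid
(25,25,37): 25+25 > 37 → valid
(3,39,46): 3+39 ≤ 46 → not valid
3 of the 8 triples form a triangle.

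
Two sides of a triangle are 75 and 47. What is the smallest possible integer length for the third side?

29

The third side must be strictly greater than |75 − 47| = 28.
The smallest integer above 28 is 29.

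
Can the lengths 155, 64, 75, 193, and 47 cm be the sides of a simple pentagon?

Yes

A pentagon exists iff every side is shorter than the sum of the others — equivalently, the longest side is less than the sum of the rest.
Longest side 193 < 341 (sum of the remaining 4), so yes.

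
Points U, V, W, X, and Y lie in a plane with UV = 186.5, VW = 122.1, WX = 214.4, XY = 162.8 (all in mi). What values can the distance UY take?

0 ≤ UY ≤ 685.8 mi

The maximum is all hops collinear in one direction: 186.5 + 122.1 + 214.4 + 162.8 = 685.8.
The longest hop is 214.4; the others sum to 471.4. Since 214.4 ≤ 471.4, the path can fold back on itself completely, so the minimum distance is 0.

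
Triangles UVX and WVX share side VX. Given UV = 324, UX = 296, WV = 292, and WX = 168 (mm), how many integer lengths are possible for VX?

335

From triangle UVX: 28 < VX < 620.
From triangle WVX: 124 < VX < 460.
Intersection: 124 < VX < 460, so integers 125 through 459: 335 values.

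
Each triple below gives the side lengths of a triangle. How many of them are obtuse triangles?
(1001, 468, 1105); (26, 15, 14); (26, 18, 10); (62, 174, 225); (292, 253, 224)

3

(1001,468,1105): 468²+1001² = 1221025 = 1105² → right
(26,15,14): 14²+15² = 421 < 676 = 26² → obtuse
(26,18,10): 10²+18² = 424 < 676 = 26² → obtuse
(62,174,225): 62²+174² = 34120 < 50625 = 225² → obtuse
(292,253,224): 224²+253² = 114185 > 85264 = 292² → acute
3 of the 5 are obtuse.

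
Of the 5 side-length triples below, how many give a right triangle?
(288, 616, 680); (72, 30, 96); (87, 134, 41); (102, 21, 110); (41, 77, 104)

(288,616,680): 288²+616² = 462400 = 680² → right
(72,30,96): 30²+72² = 6084 < 9216 = 96² → obtuse
(87,134,41): 41+87 ≤ 134, not a triangle
(102,21,110): 21²+102² = 10845 < 12100 = 110² → obtuse
(41,77,104): 41²+77² = 7610 < 10816 = 104² → obtuse
1 of the 5 is right.

1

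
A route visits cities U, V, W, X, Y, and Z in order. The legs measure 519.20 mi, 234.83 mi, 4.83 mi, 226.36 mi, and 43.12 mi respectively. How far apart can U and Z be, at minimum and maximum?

The maximum is all hops collinear in one direction: 519.20 + 234.83 + 4.83 + 226.36 + 43.12 = 1028.34.
The longest hop is 519.20; the others sum to 509.14. Folding the others back against it leaves at least 519.20 − 509.14 = 10.06.

10.06 ≤ UZ ≤ 1028.34 mi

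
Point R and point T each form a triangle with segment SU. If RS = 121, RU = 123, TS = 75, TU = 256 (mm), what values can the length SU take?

From triangle RSU: |121 − 123| < SU < 121 + 123, i.e. 2 < SU < 244.
From triangle TSU: 181 < SU < 331.
Both must hold, so SU lies in the intersection.

181 < SU < 244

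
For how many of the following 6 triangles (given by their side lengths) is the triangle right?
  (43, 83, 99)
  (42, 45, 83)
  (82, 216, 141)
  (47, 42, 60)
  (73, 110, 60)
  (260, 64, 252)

(43,83,99): 43²+83² = 8738 < 9801 = 99² → obtuse
(42,45,83): 42²+45² = 3789 < 6889 = 83² → obtuse
(82,216,141): 82²+141² = 26605 < 46656 = 216² → obtuse
(47,42,60): 42²+47² = 3973 > 3600 = 60² → acute
(73,110,60): 60²+73² = 8929 < 12100 = 110² → obtuse
(260,64,252): 64²+252² = 67600 = 260² → right
1 of the 6 is right.

1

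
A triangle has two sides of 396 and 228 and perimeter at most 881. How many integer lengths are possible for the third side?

Triangle inequality: 168 < x < 624. Perimeter ≤ 881 gives x ≤ 881 − 396 − 228 = 257.
So 168 < x ≤ 257; integers 169 through 257: 89 values.

89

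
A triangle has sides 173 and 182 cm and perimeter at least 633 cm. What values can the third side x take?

Triangle inequality alone gives 9 < x < 355.
The perimeter condition gives x ≥ 633 − 173 − 182 = 278.
Intersecting the two: 278 ≤ x < 355.

278 ≤ x < 355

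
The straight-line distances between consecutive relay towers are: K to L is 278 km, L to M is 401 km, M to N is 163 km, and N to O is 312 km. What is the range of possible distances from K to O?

0 ≤ KO ≤ 1154 km

The maximum is all hops collinear in one direction: 278 + 401 + 163 + 312 = 1154.
The longest hop is 401; the others sum to 753. Since 401 ≤ 753, the path can fold back on itself completely, so the minimum distance is 0.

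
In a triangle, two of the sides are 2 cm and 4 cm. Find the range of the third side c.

2 < c < 6

By the triangle inequality, c must be less than 2 + 4 = 6 and greater than |2 − 4| = 2.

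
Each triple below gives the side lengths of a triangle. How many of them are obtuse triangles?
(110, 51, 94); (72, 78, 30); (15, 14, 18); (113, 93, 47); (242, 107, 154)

(110,51,94): 51²+94² = 11437 < 12100 = 110² → obtuse
(72,78,30): 30²+72² = 6084 = 78² → right
(15,14,18): 14²+15² = 421 > 324 = 18² → acute
(113,93,47): 47²+93² = 10858 < 12769 = 113² → obtuse
(242,107,154): 107²+154² = 35165 < 58564 = 242² → obtuse
3 of the 5 are obtuse.

3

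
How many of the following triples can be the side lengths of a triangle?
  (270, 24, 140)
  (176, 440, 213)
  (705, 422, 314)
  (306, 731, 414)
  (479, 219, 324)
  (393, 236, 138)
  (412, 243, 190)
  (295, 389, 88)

(24,140,270): 24+140 ≤ 270 → not valid
(176,213,440): 176+213 ≤ 440 → not valid
(314,422,705): 314+422 > 705 → valid
(306,414,731): 306+414 ≤ 731 → not valid
(219,324,479): 219+324 > 479 → valid
(138,236,393): 138+236 ≤ 393 → not valid
(190,243,412): 190+243 > 412 → valid
(88,295,389): 88+295 ≤ 389 → not valid
3 of the 8 triples form a triangle.

3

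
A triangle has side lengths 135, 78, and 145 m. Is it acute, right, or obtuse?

acute

Compare the square of the longest side to the sum of squares of the other two: 78² + 135² = 24309 > 21025 = 145².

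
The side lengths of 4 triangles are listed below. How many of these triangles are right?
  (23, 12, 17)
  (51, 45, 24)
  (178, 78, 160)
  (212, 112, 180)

(23,12,17): 12²+17² = 433 < 529 = 23² → obtuse
(51,45,24): 24²+45² = 2601 = 51² → right
(178,78,160): 78²+160² = 31684 = 178² → right
(212,112,180): 112²+180² = 44944 = 212² → right
3 of the 4 are right.

3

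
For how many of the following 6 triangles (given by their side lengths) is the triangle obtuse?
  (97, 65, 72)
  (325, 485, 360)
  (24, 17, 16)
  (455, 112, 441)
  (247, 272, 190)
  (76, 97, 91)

1

(97,65,72): 65²+72² = 9409 = 97² → right
(325,485,360): 325²+360² = 235225 = 485² → right
(24,17,16): 16²+17² = 545 < 576 = 24² → obtuse
(455,112,441): 112²+441² = 207025 = 455² → right
(247,272,190): 190²+247² = 97109 > 73984 = 272² → acute
(76,97,91): 76²+91² = 14057 > 9409 = 97² → acute
1 of the 6 is obtuse.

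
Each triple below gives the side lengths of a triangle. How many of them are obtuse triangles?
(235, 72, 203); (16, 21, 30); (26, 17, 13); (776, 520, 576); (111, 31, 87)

4

(235,72,203): 72²+203² = 46393 < 55225 = 235² → obtuse
(16,21,30): 16²+21² = 697 < 900 = 30² → obtuse
(26,17,13): 13²+17² = 458 < 676 = 26² → obtuse
(776,520,576): 520²+576² = 602176 = 776² → right
(111,31,87): 31²+87² = 8530 < 12321 = 111² → obtuse
4 of the 5 are obtuse.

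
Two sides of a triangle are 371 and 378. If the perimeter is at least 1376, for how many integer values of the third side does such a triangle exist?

122

Triangle inequality: 7 < x < 749. Perimeter ≥ 1376 gives x ≥ 1376 − 371 − 378 = 627.
So 627 ≤ x < 749; integers 627 through 748: 122 values.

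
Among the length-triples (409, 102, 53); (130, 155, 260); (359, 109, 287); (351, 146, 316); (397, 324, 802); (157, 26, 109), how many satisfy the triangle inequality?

3

(53,102,409): 53+102 ≤ 409 → not valid
(130,155,260): 130+155 > 260 → valid
(109,287,359): 109+287 > 359 → valid
(146,316,351): 146+316 > 351 → valid
(324,397,802): 324+397 ≤ 802 → not valid
(26,109,157): 26+109 ≤ 157 → not valid
3 of the 6 triples form a triangle.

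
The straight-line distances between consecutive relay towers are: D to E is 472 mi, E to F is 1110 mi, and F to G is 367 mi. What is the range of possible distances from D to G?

The maximum is all hops collinear in one direction: 472 + 1110 + 367 = 1949.
The longest hop is 1110; the others sum to 839. Folding the others back against it leaves at least 1110 − 839 = 271.

271 ≤ DG ≤ 1949 mi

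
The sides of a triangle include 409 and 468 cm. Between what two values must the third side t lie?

59 < t < 877

By the triangle inequality, t must be less than 409 + 468 = 877 and greater than |409 − 468| = 59.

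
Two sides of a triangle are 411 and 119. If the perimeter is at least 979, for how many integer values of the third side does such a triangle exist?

Triangle inequality: 292 < x < 530. Perimeter ≥ 979 gives x ≥ 979 − 411 − 119 = 449.
So 449 ≤ x < 530; integers 449 through 529: 81 values.

81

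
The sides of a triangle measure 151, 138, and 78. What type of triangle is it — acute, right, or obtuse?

acute

Compare the square of the longest side to the sum of squares of the other two: 78² + 138² = 25128 > 22801 = 151².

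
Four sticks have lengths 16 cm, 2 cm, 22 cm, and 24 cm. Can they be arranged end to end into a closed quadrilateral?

A quadrilateral exists iff every side is shorter than the sum of the others — equivalently, the longest side is less than the sum of the rest.
Longest side 24 < 40 (sum of the remaining 3), so yes.

Yes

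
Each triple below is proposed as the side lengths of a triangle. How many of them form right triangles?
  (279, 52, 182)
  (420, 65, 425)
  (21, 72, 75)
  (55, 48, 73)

3

(279,52,182): 52+182 ≤ 279, not a triangle
(420,65,425): 65²+420² = 180625 = 425² → right
(21,72,75): 21²+72² = 5625 = 75² → right
(55,48,73): 48²+55² = 5329 = 73² → right
3 of the 4 are right.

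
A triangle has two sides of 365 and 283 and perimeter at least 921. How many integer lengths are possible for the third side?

Triangle inequality: 82 < x < 648. Perimeter ≥ 921 gives x ≥ 921 − 365 − 283 = 273.
So 273 ≤ x < 648; integers 273 through 647: 375 values.

375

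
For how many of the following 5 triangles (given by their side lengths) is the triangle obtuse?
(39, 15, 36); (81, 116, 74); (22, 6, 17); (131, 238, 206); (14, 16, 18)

(39,15,36): 15²+36² = 1521 = 39² → right
(81,116,74): 74²+81² = 12037 < 13456 = 116² → obtuse
(22,6,17): 6²+17² = 325 < 484 = 22² → obtuse
(131,238,206): 131²+206² = 59597 > 56644 = 238² → acute
(14,16,18): 14²+16² = 452 > 324 = 18² → acute
2 of the 5 are obtuse.

2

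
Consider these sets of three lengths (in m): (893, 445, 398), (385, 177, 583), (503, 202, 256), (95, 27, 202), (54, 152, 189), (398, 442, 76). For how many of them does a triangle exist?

(398,445,893): 398+445 ≤ 893 → not valid
(177,385,583): 177+385 ≤ 583 → not valid
(202,256,503): 202+256 ≤ 503 → not valid
(27,95,202): 27+95 ≤ 202 → not valid
(54,152,189): 54+152 > 189 → valid
(76,398,442): 76+398 > 442 → valid
2 of the 6 triples form a triangle.

2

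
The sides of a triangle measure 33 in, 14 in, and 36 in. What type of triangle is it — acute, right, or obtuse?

obtuse

Compare the square of the longest side to the sum of squares of the other two: 14² + 33² = 1285 < 1296 = 36².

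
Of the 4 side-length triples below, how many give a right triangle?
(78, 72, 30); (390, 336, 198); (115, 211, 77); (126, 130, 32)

(78,72,30): 30²+72² = 6084 = 78² → right
(390,336,198): 198²+336² = 152100 = 390² → right
(115,211,77): 77+115 ≤ 211, not a triangle
(126,130,32): 32²+126² = 16900 = 130² → right
3 of the 4 are right.

3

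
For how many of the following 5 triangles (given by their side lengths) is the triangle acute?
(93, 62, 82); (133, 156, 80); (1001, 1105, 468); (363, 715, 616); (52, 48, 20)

1

(93,62,82): 62²+82² = 10568 > 8649 = 93² → acute
(133,156,80): 80²+133² = 24089 < 24336 = 156² → obtuse
(1001,1105,468): 468²+1001² = 1221025 = 1105² → right
(363,715,616): 363²+616² = 511225 = 715² → right
(52,48,20): 20²+48² = 2704 = 52² → right
1 of the 5 is acute.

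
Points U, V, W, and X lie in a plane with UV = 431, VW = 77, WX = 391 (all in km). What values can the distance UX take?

0 ≤ UX ≤ 899 km

The maximum is all hops collinear in one direction: 431 + 77 + 391 = 899.
The longest hop is 431; the others sum to 468. Since 431 ≤ 468, the path can fold back on itself completely, so the minimum distance is 0.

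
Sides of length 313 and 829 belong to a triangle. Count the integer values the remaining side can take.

The third side lies in the open interval (516, 1142).
Integers from 517 to 1141 inclusive: 1141 − 517 + 1 = 625.

625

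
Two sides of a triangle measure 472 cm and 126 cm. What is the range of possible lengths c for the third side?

346 < c < 598

By the triangle inequality, c must be less than 472 + 126 = 598 and greater than |472 − 126| = 346.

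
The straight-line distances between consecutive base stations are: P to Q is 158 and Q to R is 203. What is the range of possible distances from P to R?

45 ≤ PR ≤ 361

By the triangle inequality, |158 − 203| ≤ PR ≤ 158 + 203.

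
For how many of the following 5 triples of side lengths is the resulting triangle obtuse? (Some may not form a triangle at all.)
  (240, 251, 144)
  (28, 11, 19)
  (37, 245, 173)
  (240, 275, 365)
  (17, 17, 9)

(240,251,144): 144²+240² = 78336 > 63001 = 251² → acute
(28,11,19): 11²+19² = 482 < 784 = 28² → obtuse
(37,245,173): 37+173 ≤ 245, not a triangle
(240,275,365): 240²+275² = 133225 = 365² → right
(17,17,9): 9²+17² = 370 > 289 = 17² → acute
1 of the 5 is obtuse.

1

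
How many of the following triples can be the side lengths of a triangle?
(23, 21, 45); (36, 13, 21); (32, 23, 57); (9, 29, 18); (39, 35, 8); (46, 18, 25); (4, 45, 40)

1

(21,23,45): 21+23 ≤ 45 → not valid
(13,21,36): 13+21 ≤ 36 → not valid
(23,32,57): 23+32 ≤ 57 → not valid
(9,18,29): 9+18 ≤ 29 → not valid
(8,35,39): 8+35 > 39 → valid
(18,25,46): 18+25 ≤ 46 → not valid
(4,40,45): 4+40 ≤ 45 → not valid
1 of the 7 triples forms a triangle.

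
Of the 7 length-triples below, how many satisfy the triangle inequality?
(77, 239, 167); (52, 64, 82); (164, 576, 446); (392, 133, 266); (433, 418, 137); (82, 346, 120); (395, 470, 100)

(77,167,239): 77+167 > 239 → valid
(52,64,82): 52+64 > 82 → valid
(164,446,576): 164+446 > 576 → valid
(133,266,392): 133+266 > 392 → valid
(137,418,433): 137+418 > 433 → valid
(82,120,346): 82+120 ≤ 346 → not valid
(100,395,470): 100+395 > 470 → valid
6 of the 7 triples form a triangle.

6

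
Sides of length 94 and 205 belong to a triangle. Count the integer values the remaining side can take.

The third side lies in the open interval (111, 299).
Integers from 112 to 298 inclusive: 298 − 112 + 1 = 187.

187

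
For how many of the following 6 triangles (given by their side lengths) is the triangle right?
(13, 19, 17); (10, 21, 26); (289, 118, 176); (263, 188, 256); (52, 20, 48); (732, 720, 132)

(13,19,17): 13²+17² = 458 > 361 = 19² → acute
(10,21,26): 10²+21² = 541 < 676 = 26² → obtuse
(289,118,176): 118²+176² = 44900 < 83521 = 289² → obtuse
(263,188,256): 188²+256² = 100880 > 69169 = 263² → acute
(52,20,48): 20²+48² = 2704 = 52² → right
(732,720,132): 132²+720² = 535824 = 732² → right
2 of the 6 are right.

2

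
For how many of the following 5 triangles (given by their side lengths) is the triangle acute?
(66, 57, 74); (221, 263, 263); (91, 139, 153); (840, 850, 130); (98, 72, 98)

(66,57,74): 57²+66² = 7605 > 5476 = 74² → acute
(221,263,263): 221²+263² = 118010 > 69169 = 263² → acute
(91,139,153): 91²+139² = 27602 > 23409 = 153² → acute
(840,850,130): 130²+840² = 722500 = 850² → right
(98,72,98): 72²+98² = 14788 > 9604 = 98² → acute
4 of the 5 are acute.

4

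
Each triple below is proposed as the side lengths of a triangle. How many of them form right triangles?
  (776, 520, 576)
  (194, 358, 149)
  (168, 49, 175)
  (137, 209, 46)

2

(776,520,576): 520²+576² = 602176 = 776² → right
(194,358,149): 149+194 ≤ 358, not a triangle
(168,49,175): 49²+168² = 30625 = 175² → right
(137,209,46): 46+137 ≤ 209, not a triangle
2 of the 4 are right.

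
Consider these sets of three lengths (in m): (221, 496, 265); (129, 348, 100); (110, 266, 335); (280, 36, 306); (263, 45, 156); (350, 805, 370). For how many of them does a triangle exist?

(221,265,496): 221+265 ≤ 496 → not valid
(100,129,348): 100+129 ≤ 348 → not valid
(110,266,335): 110+266 > 335 → valid
(36,280,306): 36+280 > 306 → valid
(45,156,263): 45+156 ≤ 263 → not valid
(350,370,805): 350+370 ≤ 805 → not valid
2 of the 6 triples form a triangle.

2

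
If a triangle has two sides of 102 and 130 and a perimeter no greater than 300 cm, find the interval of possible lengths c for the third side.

28 < c ≤ 68

Triangle inequality alone gives 28 < c < 232.
The perimeter condition gives c ≤ 300 − 102 − 130 = 68.
Intersecting the two: 28 < c ≤ 68.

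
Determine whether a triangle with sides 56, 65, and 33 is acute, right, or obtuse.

right

Compare the square of the longest side to the sum of squares of the other two: 33² + 56² = 4225 = 65².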